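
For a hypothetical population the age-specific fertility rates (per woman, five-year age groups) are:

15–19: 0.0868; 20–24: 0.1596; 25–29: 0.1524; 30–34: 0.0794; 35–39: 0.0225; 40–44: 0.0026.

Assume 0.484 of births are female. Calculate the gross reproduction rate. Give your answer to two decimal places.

Proportion female at birth = 0.484.
Sum of ASFRs = 0.0868 + 0.1596 + 0.1524 + 0.0794 + 0.0225 + 0.0026 = 0.5033
TFR = 5 × 0.5033 = 2.5165
GRR = 0.484 × 2.5165 = 1.21799

1.22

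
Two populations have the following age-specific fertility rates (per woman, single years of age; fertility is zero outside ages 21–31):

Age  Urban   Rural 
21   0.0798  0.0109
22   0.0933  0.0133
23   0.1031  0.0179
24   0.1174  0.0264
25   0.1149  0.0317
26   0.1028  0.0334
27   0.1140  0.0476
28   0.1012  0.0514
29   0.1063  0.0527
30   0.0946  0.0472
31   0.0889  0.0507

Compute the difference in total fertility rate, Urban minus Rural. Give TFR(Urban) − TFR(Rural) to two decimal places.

Urban:
  Sum of ASFRs = 0.0798 + 0.0933 + 0.1031 + 0.1174 + 0.1149 + 0.1028 + 0.1140 + 0.1012 + 0.1063 + 0.0946 + 0.0889 = 1.1163
  TFR = 1.1163
Rural:
  Sum of ASFRs = 0.0109 + 0.0133 + 0.0179 + 0.0264 + 0.0317 + 0.0334 + 0.0476 + 0.0514 + 0.0527 + 0.0472 + 0.0507 = 0.3832
  TFR = 0.3832
Difference = 1.1163 − 0.3832 = 0.7331

0.73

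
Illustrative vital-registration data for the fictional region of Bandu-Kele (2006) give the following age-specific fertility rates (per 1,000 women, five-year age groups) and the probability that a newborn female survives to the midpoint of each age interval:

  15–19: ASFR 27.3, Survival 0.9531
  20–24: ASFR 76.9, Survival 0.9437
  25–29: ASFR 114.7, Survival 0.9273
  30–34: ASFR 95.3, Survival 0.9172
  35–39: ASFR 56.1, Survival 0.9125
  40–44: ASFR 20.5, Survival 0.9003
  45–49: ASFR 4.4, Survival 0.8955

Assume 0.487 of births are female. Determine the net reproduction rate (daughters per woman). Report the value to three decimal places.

Proportion female at birth = 0.487.
Weighting each age-specific rate by interval width and survival:
  15–19: 5 × 27.3/1000 × 0.9531 = 0.13010
  20–24: 5 × 76.9/1000 × 0.9437 = 0.36285
  25–29: 5 × 114.7/1000 × 0.9273 = 0.53181
  30–34: 5 × 95.3/1000 × 0.9172 = 0.43705
  35–39: 5 × 56.1/1000 × 0.9125 = 0.25596
  40–44: 5 × 20.5/1000 × 0.9003 = 0.09228
  45–49: 5 × 4.4/1000 × 0.8955 = 0.01970
Sum = 1.82975
NRR = 0.487 × 1.82975 = 0.89109

0.891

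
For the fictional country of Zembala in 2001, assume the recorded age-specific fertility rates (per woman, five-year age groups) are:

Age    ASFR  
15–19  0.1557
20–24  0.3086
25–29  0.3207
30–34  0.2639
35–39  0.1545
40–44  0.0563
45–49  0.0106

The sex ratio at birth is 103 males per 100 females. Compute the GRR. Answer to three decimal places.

3.129

Proportion female at birth = 100 / (100 + 103) = 0.49261.
Sum of ASFRs = 0.1557 + 0.3086 + 0.3207 + 0.2639 + 0.1545 + 0.0563 + 0.0106 = 1.2703
TFR = 5 × 1.2703 = 6.3515
GRR = 0.49261 × 6.3515 = 3.12881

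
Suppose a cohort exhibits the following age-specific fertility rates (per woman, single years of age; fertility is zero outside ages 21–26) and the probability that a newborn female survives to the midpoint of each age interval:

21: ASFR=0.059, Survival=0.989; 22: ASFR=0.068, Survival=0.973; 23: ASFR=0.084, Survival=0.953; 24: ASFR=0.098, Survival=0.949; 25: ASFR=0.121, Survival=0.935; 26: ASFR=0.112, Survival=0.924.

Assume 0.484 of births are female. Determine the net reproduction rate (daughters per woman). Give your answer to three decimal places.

0.249

Proportion female at birth = 0.484.
Each age group contributes 1 × ASFR × survival:
  21: 1 × 0.059 × 0.989 = 0.05835
  22: 1 × 0.068 × 0.973 = 0.06616
  23: 1 × 0.084 × 0.953 = 0.08005
  24: 1 × 0.098 × 0.949 = 0.09300
  25: 1 × 0.121 × 0.935 = 0.11314
  26: 1 × 0.112 × 0.924 = 0.10349
Sum = 0.51419
NRR = 0.484 × 0.51419 = 0.24887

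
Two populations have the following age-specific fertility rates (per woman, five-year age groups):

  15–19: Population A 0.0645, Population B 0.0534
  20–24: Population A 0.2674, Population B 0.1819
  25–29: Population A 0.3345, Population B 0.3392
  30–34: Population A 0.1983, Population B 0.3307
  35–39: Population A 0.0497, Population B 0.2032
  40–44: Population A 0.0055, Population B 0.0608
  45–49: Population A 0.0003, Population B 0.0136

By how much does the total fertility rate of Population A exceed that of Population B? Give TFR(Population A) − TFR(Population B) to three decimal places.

-1.313

Population A:
  Sum of ASFRs = 0.0645 + 0.2674 + 0.3345 + 0.1983 + 0.0497 + 0.0055 + 0.0003 = 0.9202
  TFR = 5 × 0.9202 = 4.601
Population B:
  Sum of ASFRs = 0.0534 + 0.1819 + 0.3392 + 0.3307 + 0.2032 + 0.0608 + 0.0136 = 1.1828
  TFR = 5 × 1.1828 = 5.914
Difference = 4.601 − 5.914 = -1.313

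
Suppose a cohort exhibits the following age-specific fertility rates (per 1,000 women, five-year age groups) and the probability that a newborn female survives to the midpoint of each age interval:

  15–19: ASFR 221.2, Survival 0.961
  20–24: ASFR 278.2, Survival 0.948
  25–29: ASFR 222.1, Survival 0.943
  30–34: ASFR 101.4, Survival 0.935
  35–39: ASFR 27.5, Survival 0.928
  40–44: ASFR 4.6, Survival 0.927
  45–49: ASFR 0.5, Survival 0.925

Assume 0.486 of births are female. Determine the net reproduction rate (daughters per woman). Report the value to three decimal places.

Proportion female at birth = 0.486.
Weighting each age-specific rate by interval width and survival:
  15–19: 5 × 221.2/1000 × 0.961 = 1.06287
  20–24: 5 × 278.2/1000 × 0.948 = 1.31867
  25–29: 5 × 222.1/1000 × 0.943 = 1.04720
  30–34: 5 × 101.4/1000 × 0.935 = 0.47405
  35–39: 5 × 27.5/1000 × 0.928 = 0.12760
  40–44: 5 × 4.6/1000 × 0.927 = 0.02132
  45–49: 5 × 0.5/1000 × 0.925 = 0.00231
Sum = 4.05402
NRR = 0.486 × 4.05402 = 1.97025
NRR > 1, so each generation more than replaces itself.

1.970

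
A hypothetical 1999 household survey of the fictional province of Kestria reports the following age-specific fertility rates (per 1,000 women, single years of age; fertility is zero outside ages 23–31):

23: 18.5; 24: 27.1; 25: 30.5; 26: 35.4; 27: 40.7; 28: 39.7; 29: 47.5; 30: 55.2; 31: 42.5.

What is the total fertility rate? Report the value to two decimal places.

0.34

Sum of ASFRs = 18.5 + 27.1 + 30.5 + 35.4 + 40.7 + 39.7 + 47.5 + 55.2 + 42.5 = 337.1
TFR = 337.1 / 1000 = 0.3371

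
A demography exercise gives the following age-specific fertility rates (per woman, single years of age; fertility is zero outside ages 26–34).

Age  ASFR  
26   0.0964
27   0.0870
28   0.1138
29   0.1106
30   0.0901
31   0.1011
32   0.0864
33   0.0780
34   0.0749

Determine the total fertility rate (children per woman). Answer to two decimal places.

0.84

Sum of ASFRs = 0.0964 + 0.0870 + 0.1138 + 0.1106 + 0.0901 + 0.1011 + 0.0864 + 0.0780 + 0.0749 = 0.8383
TFR = 0.8383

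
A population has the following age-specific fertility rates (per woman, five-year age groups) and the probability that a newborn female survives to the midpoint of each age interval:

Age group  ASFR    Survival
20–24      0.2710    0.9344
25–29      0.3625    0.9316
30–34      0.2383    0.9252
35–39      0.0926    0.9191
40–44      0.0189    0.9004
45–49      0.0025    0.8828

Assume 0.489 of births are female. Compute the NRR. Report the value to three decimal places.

2.239

Proportion female at birth = 0.489.
Weighting each age-specific rate by interval width and survival:
  20–24: 5 × 0.2710 × 0.9344 = 1.26611
  25–29: 5 × 0.3625 × 0.9316 = 1.68853
  30–34: 5 × 0.2383 × 0.9252 = 1.10238
  35–39: 5 × 0.0926 × 0.9191 = 0.42554
  40–44: 5 × 0.0189 × 0.9004 = 0.08509
  45–49: 5 × 0.0025 × 0.8828 = 0.01104
Sum = 4.57869
NRR = 0.489 × 4.57869 = 2.23898
With NRR above 1 the population is above replacement fertility.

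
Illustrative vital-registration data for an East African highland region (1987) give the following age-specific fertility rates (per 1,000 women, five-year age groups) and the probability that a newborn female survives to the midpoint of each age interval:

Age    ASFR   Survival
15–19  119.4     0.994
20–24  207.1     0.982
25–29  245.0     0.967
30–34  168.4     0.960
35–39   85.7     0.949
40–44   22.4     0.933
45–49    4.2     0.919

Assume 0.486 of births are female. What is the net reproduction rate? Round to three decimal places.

2.009

Proportion female at birth = 0.486.
Survival-weighted fertility by age (5·fₓ·Sₓ):
  15–19: 5 × 119.4/1000 × 0.994 = 0.59342
  20–24: 5 × 207.1/1000 × 0.982 = 1.01686
  25–29: 5 × 245.0/1000 × 0.967 = 1.18458
  30–34: 5 × 168.4/1000 × 0.960 = 0.80832
  35–39: 5 × 85.7/1000 × 0.949 = 0.40665
  40–44: 5 × 22.4/1000 × 0.933 = 0.10450
  45–49: 5 × 4.2/1000 × 0.919 = 0.01930
Sum = 4.13363
NRR = 0.486 × 4.13363 = 2.00894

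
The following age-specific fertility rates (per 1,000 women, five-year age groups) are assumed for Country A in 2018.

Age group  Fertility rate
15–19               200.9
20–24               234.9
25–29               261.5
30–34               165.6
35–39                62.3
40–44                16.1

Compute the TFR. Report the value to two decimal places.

Sum of ASFRs = 200.9 + 234.9 + 261.5 + 165.6 + 62.3 + 16.1 = 941.3
TFR = 5 × 941.3 / 1000 = 4.7065

4.71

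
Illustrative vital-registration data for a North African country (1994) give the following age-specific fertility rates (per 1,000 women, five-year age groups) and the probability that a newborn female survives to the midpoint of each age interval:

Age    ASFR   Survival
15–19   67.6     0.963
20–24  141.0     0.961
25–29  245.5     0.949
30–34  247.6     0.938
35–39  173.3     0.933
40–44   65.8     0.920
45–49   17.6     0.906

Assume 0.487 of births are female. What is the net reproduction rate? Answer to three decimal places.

Proportion female at birth = 0.487.
Per-age-group product (5 × ASFR × survival probability):
  15–19: 5 × 67.6/1000 × 0.963 = 0.32549
  20–24: 5 × 141.0/1000 × 0.961 = 0.67751
  25–29: 5 × 245.5/1000 × 0.949 = 1.16490
  30–34: 5 × 247.6/1000 × 0.938 = 1.16124
  35–39: 5 × 173.3/1000 × 0.933 = 0.80844
  40–44: 5 × 65.8/1000 × 0.920 = 0.30268
  45–49: 5 × 17.6/1000 × 0.906 = 0.07973
Sum = 4.51999
NRR = 0.487 × 4.51999 = 2.20124

2.201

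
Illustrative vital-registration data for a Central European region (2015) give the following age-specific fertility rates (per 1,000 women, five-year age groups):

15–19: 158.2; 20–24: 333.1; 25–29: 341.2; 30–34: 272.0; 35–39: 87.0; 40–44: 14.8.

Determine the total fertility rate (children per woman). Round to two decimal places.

Sum of ASFRs = 158.2 + 333.1 + 341.2 + 272.0 + 87.0 + 14.8 = 1206.3
TFR = 5 × 1206.3 / 1000 = 6.0315

6.03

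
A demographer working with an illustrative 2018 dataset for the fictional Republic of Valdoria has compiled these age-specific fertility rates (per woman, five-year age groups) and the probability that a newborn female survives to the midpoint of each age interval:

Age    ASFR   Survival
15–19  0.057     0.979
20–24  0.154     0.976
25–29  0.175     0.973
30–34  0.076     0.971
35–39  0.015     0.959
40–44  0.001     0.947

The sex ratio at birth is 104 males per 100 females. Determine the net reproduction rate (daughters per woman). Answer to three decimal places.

Proportion female at birth = 100 / (100 + 104) = 0.49020.
Weighting each age-specific rate by interval width and survival:
  15–19: 5 × 0.057 × 0.979 = 0.27902
  20–24: 5 × 0.154 × 0.976 = 0.75152
  25–29: 5 × 0.175 × 0.973 = 0.85138
  30–34: 5 × 0.076 × 0.971 = 0.36898
  35–39: 5 × 0.015 × 0.959 = 0.07193
  40–44: 5 × 0.001 × 0.947 = 0.00474
Sum = 2.32757
NRR = 0.49020 × 2.32757 = 1.14097
With NRR above 1 the population is above replacement fertility.

1.141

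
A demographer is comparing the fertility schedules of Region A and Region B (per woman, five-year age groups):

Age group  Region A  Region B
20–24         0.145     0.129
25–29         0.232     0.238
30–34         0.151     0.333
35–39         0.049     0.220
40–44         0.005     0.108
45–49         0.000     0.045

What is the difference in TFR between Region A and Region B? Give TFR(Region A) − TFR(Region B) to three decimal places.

Region A:
  Sum of ASFRs = 0.145 + 0.232 + 0.151 + 0.049 + 0.005 + 0.000 = 0.582
  TFR = 5 × 0.582 = 2.91
Region B:
  Sum of ASFRs = 0.129 + 0.238 + 0.333 + 0.220 + 0.108 + 0.045 = 1.073
  TFR = 5 × 1.073 = 5.365
Difference = 2.91 − 5.365 = -2.455

-2.455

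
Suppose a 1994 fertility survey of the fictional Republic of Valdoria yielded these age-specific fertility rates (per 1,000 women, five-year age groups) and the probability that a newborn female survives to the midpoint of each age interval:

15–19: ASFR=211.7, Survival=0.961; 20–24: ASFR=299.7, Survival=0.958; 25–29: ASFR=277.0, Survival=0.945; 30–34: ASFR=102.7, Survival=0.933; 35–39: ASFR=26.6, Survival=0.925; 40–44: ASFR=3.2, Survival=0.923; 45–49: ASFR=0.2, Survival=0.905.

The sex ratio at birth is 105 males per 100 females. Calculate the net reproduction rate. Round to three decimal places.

2.136

Proportion female at birth = 100 / (100 + 105) = 0.48780.
Survival-weighted fertility by age (5·fₓ·Sₓ):
  15–19: 5 × 211.7/1000 × 0.961 = 1.01722
  20–24: 5 × 299.7/1000 × 0.958 = 1.43556
  25–29: 5 × 277.0/1000 × 0.945 = 1.30883
  30–34: 5 × 102.7/1000 × 0.933 = 0.47910
  35–39: 5 × 26.6/1000 × 0.925 = 0.12303
  40–44: 5 × 3.2/1000 × 0.923 = 0.01477
  45–49: 5 × 0.2/1000 × 0.905 = 0.00091
Sum = 4.37942
NRR = 0.48780 × 4.37942 = 2.13628
With NRR above 1 the population is above replacement fertility.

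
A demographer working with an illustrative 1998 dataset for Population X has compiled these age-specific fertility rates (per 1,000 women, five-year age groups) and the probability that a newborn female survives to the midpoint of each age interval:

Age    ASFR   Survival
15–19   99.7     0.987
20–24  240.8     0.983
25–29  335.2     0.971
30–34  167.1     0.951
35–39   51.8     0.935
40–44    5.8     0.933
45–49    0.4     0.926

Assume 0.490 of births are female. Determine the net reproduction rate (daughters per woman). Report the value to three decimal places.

2.141

Proportion female at birth = 0.490.
Per-age-group product (5 × ASFR × survival probability):
  15–19: 5 × 99.7/1000 × 0.987 = 0.49202
  20–24: 5 × 240.8/1000 × 0.983 = 1.18353
  25–29: 5 × 335.2/1000 × 0.971 = 1.62740
  30–34: 5 × 167.1/1000 × 0.951 = 0.79456
  35–39: 5 × 51.8/1000 × 0.935 = 0.24217
  40–44: 5 × 5.8/1000 × 0.933 = 0.02706
  45–49: 5 × 0.4/1000 × 0.926 = 0.00185
Sum = 4.36859
NRR = 0.490 × 4.36859 = 2.14061
NRR > 1, so each generation more than replaces itself.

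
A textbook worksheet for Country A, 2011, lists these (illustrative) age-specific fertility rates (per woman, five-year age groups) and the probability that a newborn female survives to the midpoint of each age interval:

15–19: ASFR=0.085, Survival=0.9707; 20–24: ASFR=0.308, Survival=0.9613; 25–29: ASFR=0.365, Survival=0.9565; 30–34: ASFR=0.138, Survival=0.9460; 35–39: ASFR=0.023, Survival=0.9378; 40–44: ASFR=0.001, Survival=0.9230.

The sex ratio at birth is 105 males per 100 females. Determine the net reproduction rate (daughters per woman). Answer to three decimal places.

2.148

Proportion female at birth = 100 / (100 + 105) = 0.48780.
Each age group contributes 5 × ASFR × survival:
  15–19: 5 × 0.085 × 0.9707 = 0.41255
  20–24: 5 × 0.308 × 0.9613 = 1.48040
  25–29: 5 × 0.365 × 0.9565 = 1.74561
  30–34: 5 × 0.138 × 0.9460 = 0.65274
  35–39: 5 × 0.023 × 0.9378 = 0.10785
  40–44: 5 × 0.001 × 0.9230 = 0.00462
Sum = 4.40377
NRR = 0.48780 × 4.40377 = 2.14816
An NRR exceeding 1 indicates intrinsic growth under these rates.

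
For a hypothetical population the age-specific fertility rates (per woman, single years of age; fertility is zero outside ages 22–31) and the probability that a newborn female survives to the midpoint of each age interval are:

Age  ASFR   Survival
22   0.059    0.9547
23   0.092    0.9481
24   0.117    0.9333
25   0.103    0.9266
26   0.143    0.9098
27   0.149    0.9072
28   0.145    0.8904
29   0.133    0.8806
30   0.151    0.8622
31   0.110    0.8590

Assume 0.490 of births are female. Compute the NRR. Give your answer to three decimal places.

0.531

Proportion female at birth = 0.490.
Per-age-group product (1 × ASFR × survival probability):
  22: 1 × 0.059 × 0.9547 = 0.05633
  23: 1 × 0.092 × 0.9481 = 0.08723
  24: 1 × 0.117 × 0.9333 = 0.10920
  25: 1 × 0.103 × 0.9266 = 0.09544
  26: 1 × 0.143 × 0.9098 = 0.13010
  27: 1 × 0.149 × 0.9072 = 0.13517
  28: 1 × 0.145 × 0.8904 = 0.12911
  29: 1 × 0.133 × 0.8806 = 0.11712
  30: 1 × 0.151 × 0.8622 = 0.13019
  31: 1 × 0.110 × 0.8590 = 0.09449
Sum = 1.08438
NRR = 0.490 × 1.08438 = 0.53135
With NRR below 1 the population is below replacement fertility.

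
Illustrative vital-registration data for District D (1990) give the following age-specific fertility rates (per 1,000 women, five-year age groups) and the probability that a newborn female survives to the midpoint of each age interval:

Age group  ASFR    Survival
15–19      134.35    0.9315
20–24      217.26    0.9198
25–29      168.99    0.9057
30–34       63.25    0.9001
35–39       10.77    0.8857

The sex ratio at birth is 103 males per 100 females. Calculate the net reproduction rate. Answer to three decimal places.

1.341

Proportion female at birth = 100 / (100 + 103) = 0.49261.
Weighting each age-specific rate by interval width and survival:
  15–19: 5 × 134.35/1000 × 0.9315 = 0.62574
  20–24: 5 × 217.26/1000 × 0.9198 = 0.99918
  25–29: 5 × 168.99/1000 × 0.9057 = 0.76527
  30–34: 5 × 63.25/1000 × 0.9001 = 0.28466
  35–39: 5 × 10.77/1000 × 0.8857 = 0.04769
Sum = 2.72254
NRR = 0.49261 × 2.72254 = 1.34115
With NRR above 1 the population is above replacement fertility.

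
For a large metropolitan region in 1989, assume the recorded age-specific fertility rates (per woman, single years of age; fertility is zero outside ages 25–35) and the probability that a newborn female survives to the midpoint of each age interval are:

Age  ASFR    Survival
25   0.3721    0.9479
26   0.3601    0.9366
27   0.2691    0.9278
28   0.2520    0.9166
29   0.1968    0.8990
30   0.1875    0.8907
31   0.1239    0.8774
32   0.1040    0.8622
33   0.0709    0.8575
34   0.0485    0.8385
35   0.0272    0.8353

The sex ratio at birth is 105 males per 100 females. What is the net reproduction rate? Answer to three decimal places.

Proportion female at birth = 100 / (100 + 105) = 0.48780.
Weighting each age-specific rate by interval width and survival:
  25: 1 × 0.3721 × 0.9479 = 0.35271
  26: 1 × 0.3601 × 0.9366 = 0.33727
  27: 1 × 0.2691 × 0.9278 = 0.24967
  28: 1 × 0.2520 × 0.9166 = 0.23098
  29: 1 × 0.1968 × 0.8990 = 0.17692
  30: 1 × 0.1875 × 0.8907 = 0.16701
  31: 1 × 0.1239 × 0.8774 = 0.10871
  32: 1 × 0.1040 × 0.8622 = 0.08967
  33: 1 × 0.0709 × 0.8575 = 0.06080
  34: 1 × 0.0485 × 0.8385 = 0.04067
  35: 1 × 0.0272 × 0.8353 = 0.02272
Sum = 1.83713
NRR = 0.48780 × 1.83713 = 0.89615

0.896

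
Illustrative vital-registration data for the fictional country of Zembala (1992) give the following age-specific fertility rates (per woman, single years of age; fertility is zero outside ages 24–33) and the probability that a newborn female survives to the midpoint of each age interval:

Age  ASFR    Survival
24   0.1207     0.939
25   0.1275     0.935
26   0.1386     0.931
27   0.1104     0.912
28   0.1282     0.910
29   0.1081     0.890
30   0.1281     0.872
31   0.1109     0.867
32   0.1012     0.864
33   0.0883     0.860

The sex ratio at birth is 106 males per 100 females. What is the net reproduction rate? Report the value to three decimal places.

Proportion female at birth = 100 / (100 + 106) = 0.48544.
Each age group contributes 1 × ASFR × survival:
  24: 1 × 0.1207 × 0.939 = 0.11334
  25: 1 × 0.1275 × 0.935 = 0.11921
  26: 1 × 0.1386 × 0.931 = 0.12904
  27: 1 × 0.1104 × 0.912 = 0.10068
  28: 1 × 0.1282 × 0.910 = 0.11666
  29: 1 × 0.1081 × 0.890 = 0.09621
  30: 1 × 0.1281 × 0.872 = 0.11170
  31: 1 × 0.1109 × 0.867 = 0.09615
  32: 1 × 0.1012 × 0.864 = 0.08744
  33: 1 × 0.0883 × 0.860 = 0.07594
Sum = 1.04637
NRR = 0.48544 × 1.04637 = 0.50795

0.508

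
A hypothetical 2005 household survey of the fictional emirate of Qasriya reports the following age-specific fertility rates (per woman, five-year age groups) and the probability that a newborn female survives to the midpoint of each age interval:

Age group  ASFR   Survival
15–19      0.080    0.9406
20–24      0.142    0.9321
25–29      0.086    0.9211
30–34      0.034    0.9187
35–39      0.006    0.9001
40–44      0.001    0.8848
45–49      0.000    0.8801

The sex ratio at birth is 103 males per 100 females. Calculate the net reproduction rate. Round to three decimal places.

0.799

Proportion female at birth = 100 / (100 + 103) = 0.49261.
Each age group contributes 5 × ASFR × survival:
  15–19: 5 × 0.080 × 0.9406 = 0.37624
  20–24: 5 × 0.142 × 0.9321 = 0.66179
  25–29: 5 × 0.086 × 0.9211 = 0.39607
  30–34: 5 × 0.034 × 0.9187 = 0.15618
  35–39: 5 × 0.006 × 0.9001 = 0.02700
  40–44: 5 × 0.001 × 0.8848 = 0.00442
  45–49: 5 × 0.000 × 0.8801 = 0.00000
Sum = 1.62170
NRR = 0.49261 × 1.62170 = 0.79887
NRR < 1, so the cohort does not fully replace itself.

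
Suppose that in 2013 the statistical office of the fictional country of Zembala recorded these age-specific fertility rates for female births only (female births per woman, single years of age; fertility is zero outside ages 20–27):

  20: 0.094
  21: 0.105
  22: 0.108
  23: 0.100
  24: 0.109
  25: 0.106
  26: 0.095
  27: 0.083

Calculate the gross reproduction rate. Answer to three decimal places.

0.800

Sum of female ASFRs = 0.094 + 0.105 + 0.108 + 0.100 + 0.109 + 0.106 + 0.095 + 0.083 = 0.800
GRR = 0.8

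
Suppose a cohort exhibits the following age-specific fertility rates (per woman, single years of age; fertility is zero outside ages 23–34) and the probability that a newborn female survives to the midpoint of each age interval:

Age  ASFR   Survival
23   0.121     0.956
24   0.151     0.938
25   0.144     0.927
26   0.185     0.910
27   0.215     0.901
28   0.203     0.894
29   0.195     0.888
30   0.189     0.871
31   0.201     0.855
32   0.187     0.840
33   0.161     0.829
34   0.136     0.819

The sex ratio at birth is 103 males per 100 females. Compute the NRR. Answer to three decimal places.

Proportion female at birth = 100 / (100 + 103) = 0.49261.
Per-age-group product (1 × ASFR × survival probability):
  23: 1 × 0.121 × 0.956 = 0.11568
  24: 1 × 0.151 × 0.938 = 0.14164
  25: 1 × 0.144 × 0.927 = 0.13349
  26: 1 × 0.185 × 0.910 = 0.16835
  27: 1 × 0.215 × 0.901 = 0.19372
  28: 1 × 0.203 × 0.894 = 0.18148
  29: 1 × 0.195 × 0.888 = 0.17316
  30: 1 × 0.189 × 0.871 = 0.16462
  31: 1 × 0.201 × 0.855 = 0.17186
  32: 1 × 0.187 × 0.840 = 0.15708
  33: 1 × 0.161 × 0.829 = 0.13347
  34: 1 × 0.136 × 0.819 = 0.11138
Sum = 1.84593
NRR = 0.49261 × 1.84593 = 0.90932
An NRR under 1 implies long-run decline under these rates.

0.909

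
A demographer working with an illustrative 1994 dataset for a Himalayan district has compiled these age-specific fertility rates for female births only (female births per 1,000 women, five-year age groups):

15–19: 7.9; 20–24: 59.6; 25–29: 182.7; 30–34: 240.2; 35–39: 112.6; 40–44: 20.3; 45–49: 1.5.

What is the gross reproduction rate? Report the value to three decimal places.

Sum of female ASFRs = 7.9 + 59.6 + 182.7 + 240.2 + 112.6 + 20.3 + 1.5 = 624.8
GRR = 5 × 624.8 / 1000 = 3.124

3.124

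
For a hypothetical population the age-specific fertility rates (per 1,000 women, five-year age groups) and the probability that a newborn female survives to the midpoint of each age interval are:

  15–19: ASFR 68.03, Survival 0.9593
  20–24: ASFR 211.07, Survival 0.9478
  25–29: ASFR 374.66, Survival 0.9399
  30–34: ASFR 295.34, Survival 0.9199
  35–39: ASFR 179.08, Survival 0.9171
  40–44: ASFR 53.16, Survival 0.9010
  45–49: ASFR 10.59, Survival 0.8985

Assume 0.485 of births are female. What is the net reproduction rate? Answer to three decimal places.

Proportion female at birth = 0.485.
Weighting each age-specific rate by interval width and survival:
  15–19: 5 × 68.03/1000 × 0.9593 = 0.32631
  20–24: 5 × 211.07/1000 × 0.9478 = 1.00026
  25–29: 5 × 374.66/1000 × 0.9399 = 1.76071
  30–34: 5 × 295.34/1000 × 0.9199 = 1.35842
  35–39: 5 × 179.08/1000 × 0.9171 = 0.82117
  40–44: 5 × 53.16/1000 × 0.9010 = 0.23949
  45–49: 5 × 10.59/1000 × 0.8985 = 0.04758
Sum = 5.55394
NRR = 0.485 × 5.55394 = 2.69366

2.694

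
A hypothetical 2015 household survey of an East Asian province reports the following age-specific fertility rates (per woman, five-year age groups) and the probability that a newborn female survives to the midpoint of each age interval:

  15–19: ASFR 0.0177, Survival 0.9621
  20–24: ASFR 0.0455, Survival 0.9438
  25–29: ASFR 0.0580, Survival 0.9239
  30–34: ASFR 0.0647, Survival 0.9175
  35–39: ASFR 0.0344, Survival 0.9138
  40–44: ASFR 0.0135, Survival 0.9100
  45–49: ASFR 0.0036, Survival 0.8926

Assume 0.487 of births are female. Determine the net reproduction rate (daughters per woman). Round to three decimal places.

0.535

Proportion female at birth = 0.487.
Per-age-group product (5 × ASFR × survival probability):
  15–19: 5 × 0.0177 × 0.9621 = 0.08515
  20–24: 5 × 0.0455 × 0.9438 = 0.21471
  25–29: 5 × 0.0580 × 0.9239 = 0.26793
  30–34: 5 × 0.0647 × 0.9175 = 0.29681
  35–39: 5 × 0.0344 × 0.9138 = 0.15717
  40–44: 5 × 0.0135 × 0.9100 = 0.06143
  45–49: 5 × 0.0036 × 0.8926 = 0.01607
Sum = 1.09927
NRR = 0.487 × 1.09927 = 0.53534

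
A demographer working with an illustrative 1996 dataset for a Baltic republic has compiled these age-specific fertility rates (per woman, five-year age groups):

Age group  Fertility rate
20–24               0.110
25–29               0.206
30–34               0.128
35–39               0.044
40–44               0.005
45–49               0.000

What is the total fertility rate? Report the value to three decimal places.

2.465

Sum of ASFRs = 0.110 + 0.206 + 0.128 + 0.044 + 0.005 + 0.000 = 0.493
TFR = 5 × 0.493 = 2.465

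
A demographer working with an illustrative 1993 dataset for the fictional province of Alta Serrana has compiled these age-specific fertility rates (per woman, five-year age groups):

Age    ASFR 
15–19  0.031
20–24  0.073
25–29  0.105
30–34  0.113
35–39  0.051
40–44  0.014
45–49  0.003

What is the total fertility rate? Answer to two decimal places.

1.95

Sum of ASFRs = 0.031 + 0.073 + 0.105 + 0.113 + 0.051 + 0.014 + 0.003 = 0.390
TFR = 5 × 0.390 = 1.95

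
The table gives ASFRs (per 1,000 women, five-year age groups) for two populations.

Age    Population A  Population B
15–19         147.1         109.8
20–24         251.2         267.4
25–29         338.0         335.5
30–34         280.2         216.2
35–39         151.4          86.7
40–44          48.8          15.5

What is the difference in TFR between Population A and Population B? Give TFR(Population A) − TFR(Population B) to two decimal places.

0.93

Population A:
  Sum of ASFRs = 147.1 + 251.2 + 338.0 + 280.2 + 151.4 + 48.8 = 1216.7
  TFR = 5 × 1216.7 / 1000 = 6.0835
Population B:
  Sum of ASFRs = 109.8 + 267.4 + 335.5 + 216.2 + 86.7 + 15.5 = 1031.1
  TFR = 5 × 1031.1 / 1000 = 5.1555
Difference = 6.0835 − 5.1555 = 0.928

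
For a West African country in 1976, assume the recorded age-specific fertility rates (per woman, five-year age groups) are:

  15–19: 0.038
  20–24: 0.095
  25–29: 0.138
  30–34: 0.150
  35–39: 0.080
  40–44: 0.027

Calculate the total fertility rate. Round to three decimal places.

2.640

Sum of ASFRs = 0.038 + 0.095 + 0.138 + 0.150 + 0.080 + 0.027 = 0.528
TFR = 5 × 0.528 = 2.64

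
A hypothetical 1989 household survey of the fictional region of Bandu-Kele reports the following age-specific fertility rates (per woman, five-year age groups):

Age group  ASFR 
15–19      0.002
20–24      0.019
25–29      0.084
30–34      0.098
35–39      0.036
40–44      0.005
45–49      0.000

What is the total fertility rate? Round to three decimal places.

Sum of ASFRs = 0.002 + 0.019 + 0.084 + 0.098 + 0.036 + 0.005 + 0.000 = 0.244
TFR = 5 × 0.244 = 1.22

1.220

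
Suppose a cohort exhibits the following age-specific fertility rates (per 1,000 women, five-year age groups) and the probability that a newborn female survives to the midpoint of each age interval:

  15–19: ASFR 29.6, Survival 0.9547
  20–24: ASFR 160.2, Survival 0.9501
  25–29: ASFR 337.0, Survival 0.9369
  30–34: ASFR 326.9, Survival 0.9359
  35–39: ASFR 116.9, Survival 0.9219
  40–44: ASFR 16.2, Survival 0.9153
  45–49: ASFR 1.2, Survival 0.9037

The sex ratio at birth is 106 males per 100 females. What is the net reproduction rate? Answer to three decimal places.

Proportion female at birth = 100 / (100 + 106) = 0.48544.
Per-age-group product (5 × ASFR × survival probability):
  15–19: 5 × 29.6/1000 × 0.9547 = 0.14130
  20–24: 5 × 160.2/1000 × 0.9501 = 0.76103
  25–29: 5 × 337.0/1000 × 0.9369 = 1.57868
  30–34: 5 × 326.9/1000 × 0.9359 = 1.52973
  35–39: 5 × 116.9/1000 × 0.9219 = 0.53885
  40–44: 5 × 16.2/1000 × 0.9153 = 0.07414
  45–49: 5 × 1.2/1000 × 0.9037 = 0.00542
Sum = 4.62915
NRR = 0.48544 × 4.62915 = 2.24717
An NRR exceeding 1 indicates intrinsic growth under these rates.

2.247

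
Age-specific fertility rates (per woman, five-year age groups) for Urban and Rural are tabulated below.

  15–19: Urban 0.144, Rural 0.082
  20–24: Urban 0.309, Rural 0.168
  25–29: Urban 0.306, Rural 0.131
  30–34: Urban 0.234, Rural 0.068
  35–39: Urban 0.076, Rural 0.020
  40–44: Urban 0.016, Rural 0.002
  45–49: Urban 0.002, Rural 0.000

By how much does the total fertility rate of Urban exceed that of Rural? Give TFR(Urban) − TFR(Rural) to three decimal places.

Urban:
  Sum of ASFRs = 0.144 + 0.309 + 0.306 + 0.234 + 0.076 + 0.016 + 0.002 = 1.087
  TFR = 5 × 1.087 = 5.435
Rural:
  Sum of ASFRs = 0.082 + 0.168 + 0.131 + 0.068 + 0.020 + 0.002 + 0.000 = 0.471
  TFR = 5 × 0.471 = 2.355
Difference = 5.435 − 2.355 = 3.08

3.080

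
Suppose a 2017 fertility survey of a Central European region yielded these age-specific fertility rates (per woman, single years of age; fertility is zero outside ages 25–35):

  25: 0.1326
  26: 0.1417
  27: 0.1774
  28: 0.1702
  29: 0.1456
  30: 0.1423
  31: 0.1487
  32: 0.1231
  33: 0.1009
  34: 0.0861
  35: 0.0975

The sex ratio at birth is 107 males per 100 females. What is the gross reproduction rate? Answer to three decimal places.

Proportion female at birth = 100 / (100 + 107) = 0.48309.
Sum of ASFRs = 0.1326 + 0.1417 + 0.1774 + 0.1702 + 0.1456 + 0.1423 + 0.1487 + 0.1231 + 0.1009 + 0.0861 + 0.0975 = 1.4661
TFR = 1.4661
GRR = 0.48309 × 1.4661 = 0.70826

0.708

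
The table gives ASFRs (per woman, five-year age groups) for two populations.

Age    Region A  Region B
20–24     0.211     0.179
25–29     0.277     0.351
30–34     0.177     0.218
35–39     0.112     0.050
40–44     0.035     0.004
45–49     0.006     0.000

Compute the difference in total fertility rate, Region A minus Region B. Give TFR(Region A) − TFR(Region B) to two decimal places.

0.08

Region A:
  Sum of ASFRs = 0.211 + 0.277 + 0.177 + 0.112 + 0.035 + 0.006 = 0.818
  TFR = 5 × 0.818 = 4.09
Region B:
  Sum of ASFRs = 0.179 + 0.351 + 0.218 + 0.050 + 0.004 + 0.000 = 0.802
  TFR = 5 × 0.802 = 4.01
Difference = 4.09 − 4.01 = 0.08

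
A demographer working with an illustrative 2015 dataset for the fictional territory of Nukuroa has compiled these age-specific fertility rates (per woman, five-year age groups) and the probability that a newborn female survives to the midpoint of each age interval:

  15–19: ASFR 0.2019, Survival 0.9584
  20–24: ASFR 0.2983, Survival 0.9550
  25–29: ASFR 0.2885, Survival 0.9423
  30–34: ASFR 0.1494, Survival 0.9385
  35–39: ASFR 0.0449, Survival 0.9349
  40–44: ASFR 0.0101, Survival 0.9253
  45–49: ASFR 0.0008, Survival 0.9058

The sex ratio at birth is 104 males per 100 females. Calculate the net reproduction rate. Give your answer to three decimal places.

Proportion female at birth = 100 / (100 + 104) = 0.49020.
Survival-weighted fertility by age (5·fₓ·Sₓ):
  15–19: 5 × 0.2019 × 0.9584 = 0.96750
  20–24: 5 × 0.2983 × 0.9550 = 1.42438
  25–29: 5 × 0.2885 × 0.9423 = 1.35927
  30–34: 5 × 0.1494 × 0.9385 = 0.70106
  35–39: 5 × 0.0449 × 0.9349 = 0.20989
  40–44: 5 × 0.0101 × 0.9253 = 0.04673
  45–49: 5 × 0.0008 × 0.9058 = 0.00362
Sum = 4.71245
NRR = 0.49020 × 4.71245 = 2.31004
With NRR above 1 the population is above replacement fertility.

2.310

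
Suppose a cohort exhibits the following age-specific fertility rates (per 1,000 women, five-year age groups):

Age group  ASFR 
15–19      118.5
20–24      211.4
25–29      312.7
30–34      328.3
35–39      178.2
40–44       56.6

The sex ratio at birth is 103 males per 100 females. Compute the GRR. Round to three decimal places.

2.970

Proportion female at birth = 100 / (100 + 103) = 0.49261.
Sum of ASFRs = 118.5 + 211.4 + 312.7 + 328.3 + 178.2 + 56.6 = 1205.7
TFR = 5 × 1205.7 / 1000 = 6.0285
GRR = 0.49261 × 6.0285 = 2.96970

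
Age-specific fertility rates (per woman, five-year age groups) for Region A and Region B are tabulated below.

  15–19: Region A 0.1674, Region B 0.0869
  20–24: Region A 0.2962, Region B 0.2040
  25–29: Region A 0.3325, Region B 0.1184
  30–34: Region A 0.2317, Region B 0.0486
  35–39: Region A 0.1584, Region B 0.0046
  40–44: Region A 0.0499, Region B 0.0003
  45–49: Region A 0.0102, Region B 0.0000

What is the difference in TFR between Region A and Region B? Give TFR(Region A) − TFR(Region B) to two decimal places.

Region A:
  Sum of ASFRs = 0.1674 + 0.2962 + 0.3325 + 0.2317 + 0.1584 + 0.0499 + 0.0102 = 1.2463
  TFR = 5 × 1.2463 = 6.2315
Region B:
  Sum of ASFRs = 0.0869 + 0.2040 + 0.1184 + 0.0486 + 0.0046 + 0.0003 + 0.0000 = 0.4628
  TFR = 5 × 0.4628 = 2.314
Difference = 6.2315 − 2.314 = 3.9175

3.92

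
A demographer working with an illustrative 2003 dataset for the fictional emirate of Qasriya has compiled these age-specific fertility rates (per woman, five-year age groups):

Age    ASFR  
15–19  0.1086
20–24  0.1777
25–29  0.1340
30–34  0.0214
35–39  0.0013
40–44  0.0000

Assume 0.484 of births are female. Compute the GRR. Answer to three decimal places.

Proportion female at birth = 0.484.
Sum of ASFRs = 0.1086 + 0.1777 + 0.1340 + 0.0214 + 0.0013 + 0.0000 = 0.4430
TFR = 5 × 0.4430 = 2.215
GRR = 0.484 × 2.215 = 1.07206

1.072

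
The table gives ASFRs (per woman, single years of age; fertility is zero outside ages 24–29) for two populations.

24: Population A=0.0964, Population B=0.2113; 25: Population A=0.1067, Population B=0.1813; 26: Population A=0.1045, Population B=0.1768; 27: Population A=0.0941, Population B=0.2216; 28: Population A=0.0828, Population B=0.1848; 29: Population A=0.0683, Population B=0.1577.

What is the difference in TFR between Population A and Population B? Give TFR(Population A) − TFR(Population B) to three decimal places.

-0.581

Population A:
  Sum of ASFRs = 0.0964 + 0.1067 + 0.1045 + 0.0941 + 0.0828 + 0.0683 = 0.5528
  TFR = 0.5528
Population B:
  Sum of ASFRs = 0.2113 + 0.1813 + 0.1768 + 0.2216 + 0.1848 + 0.1577 = 1.1335
  TFR = 1.1335
Difference = 0.5528 − 1.1335 = -0.5807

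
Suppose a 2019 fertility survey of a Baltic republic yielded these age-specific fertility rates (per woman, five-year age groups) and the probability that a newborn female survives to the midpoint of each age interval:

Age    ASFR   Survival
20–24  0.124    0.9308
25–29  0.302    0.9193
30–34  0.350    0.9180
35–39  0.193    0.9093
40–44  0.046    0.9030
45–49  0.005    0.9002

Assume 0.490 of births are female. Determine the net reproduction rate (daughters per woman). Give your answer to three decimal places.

Proportion female at birth = 0.490.
Per-age-group product (5 × ASFR × survival probability):
  20–24: 5 × 0.124 × 0.9308 = 0.57710
  25–29: 5 × 0.302 × 0.9193 = 1.38814
  30–34: 5 × 0.350 × 0.9180 = 1.60650
  35–39: 5 × 0.193 × 0.9093 = 0.87747
  40–44: 5 × 0.046 × 0.9030 = 0.20769
  45–49: 5 × 0.005 × 0.9002 = 0.02251
Sum = 4.67941
NRR = 0.490 × 4.67941 = 2.29291

2.293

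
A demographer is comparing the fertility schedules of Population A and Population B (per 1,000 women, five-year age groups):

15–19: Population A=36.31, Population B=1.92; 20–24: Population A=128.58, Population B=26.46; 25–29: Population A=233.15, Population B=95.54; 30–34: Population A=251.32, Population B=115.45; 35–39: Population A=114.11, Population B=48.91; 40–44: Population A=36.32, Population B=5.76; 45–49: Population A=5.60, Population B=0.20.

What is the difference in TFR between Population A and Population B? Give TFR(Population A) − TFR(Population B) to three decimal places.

Population A:
  Sum of ASFRs = 36.31 + 128.58 + 233.15 + 251.32 + 114.11 + 36.32 + 5.60 = 805.39
  TFR = 5 × 805.39 / 1000 = 4.02695
Population B:
  Sum of ASFRs = 1.92 + 26.46 + 95.54 + 115.45 + 48.91 + 5.76 + 0.20 = 294.24
  TFR = 5 × 294.24 / 1000 = 1.4712
Difference = 4.02695 − 1.4712 = 2.55575

2.556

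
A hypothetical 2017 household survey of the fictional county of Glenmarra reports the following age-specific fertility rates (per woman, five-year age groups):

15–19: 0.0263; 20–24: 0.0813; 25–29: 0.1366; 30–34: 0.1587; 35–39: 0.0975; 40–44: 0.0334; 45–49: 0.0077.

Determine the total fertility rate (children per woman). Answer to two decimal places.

2.71

Sum of ASFRs = 0.0263 + 0.0813 + 0.1366 + 0.1587 + 0.0975 + 0.0334 + 0.0077 = 0.5415
TFR = 5 × 0.5415 = 2.7075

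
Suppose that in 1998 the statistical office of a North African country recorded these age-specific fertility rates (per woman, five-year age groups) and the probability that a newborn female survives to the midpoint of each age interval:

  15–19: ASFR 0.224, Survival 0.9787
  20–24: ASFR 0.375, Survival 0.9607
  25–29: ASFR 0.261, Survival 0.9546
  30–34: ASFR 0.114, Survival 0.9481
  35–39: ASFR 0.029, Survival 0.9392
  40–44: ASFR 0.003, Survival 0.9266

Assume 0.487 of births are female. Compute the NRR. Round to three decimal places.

2.354

Proportion female at birth = 0.487.
Survival-weighted fertility by age (5·fₓ·Sₓ):
  15–19: 5 × 0.224 × 0.9787 = 1.09614
  20–24: 5 × 0.375 × 0.9607 = 1.80131
  25–29: 5 × 0.261 × 0.9546 = 1.24575
  30–34: 5 × 0.114 × 0.9481 = 0.54042
  35–39: 5 × 0.029 × 0.9392 = 0.13618
  40–44: 5 × 0.003 × 0.9266 = 0.01390
Sum = 4.83370
NRR = 0.487 × 4.83370 = 2.35401
NRR > 1, so each generation more than replaces itself.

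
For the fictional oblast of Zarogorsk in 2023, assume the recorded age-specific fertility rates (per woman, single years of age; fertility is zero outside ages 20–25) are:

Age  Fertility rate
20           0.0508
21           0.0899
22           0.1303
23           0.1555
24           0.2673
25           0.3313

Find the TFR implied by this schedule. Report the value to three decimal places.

Sum of ASFRs = 0.0508 + 0.0899 + 0.1303 + 0.1555 + 0.2673 + 0.3313 = 1.0251
TFR = 1.0251

1.025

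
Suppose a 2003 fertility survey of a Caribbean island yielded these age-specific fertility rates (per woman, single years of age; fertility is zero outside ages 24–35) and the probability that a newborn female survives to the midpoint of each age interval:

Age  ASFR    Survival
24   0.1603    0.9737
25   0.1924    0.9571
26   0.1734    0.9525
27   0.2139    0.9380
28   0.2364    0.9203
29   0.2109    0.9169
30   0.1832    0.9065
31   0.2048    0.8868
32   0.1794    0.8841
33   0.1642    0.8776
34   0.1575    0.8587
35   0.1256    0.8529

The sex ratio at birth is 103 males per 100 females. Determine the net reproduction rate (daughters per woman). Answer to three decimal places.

0.990

Proportion female at birth = 100 / (100 + 103) = 0.49261.
Each age group contributes 1 × ASFR × survival:
  24: 1 × 0.1603 × 0.9737 = 0.15608
  25: 1 × 0.1924 × 0.9571 = 0.18415
  26: 1 × 0.1734 × 0.9525 = 0.16516
  27: 1 × 0.2139 × 0.9380 = 0.20064
  28: 1 × 0.2364 × 0.9203 = 0.21756
  29: 1 × 0.2109 × 0.9169 = 0.19337
  30: 1 × 0.1832 × 0.9065 = 0.16607
  31: 1 × 0.2048 × 0.8868 = 0.18162
  32: 1 × 0.1794 × 0.8841 = 0.15861
  33: 1 × 0.1642 × 0.8776 = 0.14410
  34: 1 × 0.1575 × 0.8587 = 0.13525
  35: 1 × 0.1256 × 0.8529 = 0.10712
Sum = 2.00973
NRR = 0.49261 × 2.00973 = 0.99001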